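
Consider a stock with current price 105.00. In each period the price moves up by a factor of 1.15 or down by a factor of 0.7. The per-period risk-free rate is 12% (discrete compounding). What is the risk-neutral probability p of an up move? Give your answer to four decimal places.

p = 0.9333

Risk-neutral probability p = (1 + 0.12 − 0.7)/(1.15 − 0.7) = 0.4200/0.4500 = 0.9333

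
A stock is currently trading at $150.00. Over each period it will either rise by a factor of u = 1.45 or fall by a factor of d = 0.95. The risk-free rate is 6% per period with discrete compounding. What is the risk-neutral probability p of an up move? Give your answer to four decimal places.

p = 0.2200

Risk-neutral probability p = (1 + 0.06 − 0.95)/(1.45 − 0.95) = 0.1100/0.5000 = 0.2200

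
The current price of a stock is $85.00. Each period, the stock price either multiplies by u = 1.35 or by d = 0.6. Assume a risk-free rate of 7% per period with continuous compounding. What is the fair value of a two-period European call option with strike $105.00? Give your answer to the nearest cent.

$17.22

Risk-neutral probability p = (e^0.07 − 0.6)/(1.35 − 0.6) = 0.4725/0.7500 = 0.6300
Terminal stock prices: S_uu = 154.9, S_ud = 68.85, S_dd = 30.6
Terminal payoffs (S − K): max(49.91, 0) = 49.91, max(-36.15, 0) = 0, max(-74.4, 0) = 0
Node u (S = 114.8): V_u = e^(−0.07)·[0.6300·49.9125 + 0.3700·0.0000] = 29.3195
Node d (S = 51): V_d = e^(−0.07)·[0.6300·0.0000 + 0.3700·0.0000] = 0.0000
Node 0 (S = 85): V_0 = e^(−0.07)·[0.6300·29.3195 + 0.3700·0.0000] = 17.2228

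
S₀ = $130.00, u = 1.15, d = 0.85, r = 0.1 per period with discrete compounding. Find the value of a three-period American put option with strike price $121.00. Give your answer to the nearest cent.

Risk-neutral probability p = (1 + 0.1 − 0.85)/(1.15 − 0.85) = 0.2500/0.3000 = 0.8333
Terminal stock prices: S_uuu = 197.7, S_uud = 146.1, S_udd = 108, S_ddd = 79.84
Terminal payoffs (K − S): max(-76.71, 0) = 0, max(-25.14, 0) = 0, max(12.99, 0) = 12.99, max(41.16, 0) = 41.16
Node uu (S = 171.9): continuation = 1/1.1·[0.8333·0.0000 + 0.1667·0.0000] = 0.0000; exercise value = 0.0000 ≤ continuation, so V_uu = 0.0000
Node ud (S = 127.1): continuation = 1/1.1·[0.8333·0.0000 + 0.1667·12.9863] = 1.9676; exercise value = 0.0000 ≤ continuation, so V_ud = 1.9676
Node dd (S = 93.92): continuation = 1/1.1·[0.8333·12.9863 + 0.1667·41.1638] = 16.0750; exercise value = 27.0750 > continuation, so V_dd = 27.0750 (exercise)
Node u (S = 149.5): continuation = 1/1.1·[0.8333·0.0000 + 0.1667·1.9676] = 0.2981; exercise value = 0.0000 ≤ continuation, so V_u = 0.2981
Node d (S = 110.5): continuation = 1/1.1·[0.8333·1.9676 + 0.1667·27.0750] = 5.5929; exercise value = 10.5000 > continuation, so V_d = 10.5000 (exercise)
Node 0 (S = 130): continuation = 1/1.1·[0.8333·0.2981 + 0.1667·10.5000] = 1.8168; exercise value = 0.0000 ≤ continuation, so V_0 = 1.8168

$1.82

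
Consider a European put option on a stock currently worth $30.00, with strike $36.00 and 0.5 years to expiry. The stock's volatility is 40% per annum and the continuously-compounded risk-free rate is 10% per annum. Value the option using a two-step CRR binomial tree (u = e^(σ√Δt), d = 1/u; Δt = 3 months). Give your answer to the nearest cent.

$6.44

CRR parameters: u = e^(σ√Δt) = e^(0.4·√0.25) = 1.2214, d = 1/u = 0.8187
Per-period rate: rΔt = 0.1·0.25 = 0.025, so R = e^0.025 = 1.0253
Risk-neutral probability p = (e^0.025 − 0.8187)/(1.2214 − 0.8187) = 0.2066/0.4027 = 0.5130
Terminal stock prices: S_uu = 44.75, S_ud = 30, S_dd = 20.11
Terminal payoffs (K − S): max(-8.755, 0) = 0, max(6, 0) = 6, max(15.89, 0) = 15.89
Node u (S = 36.64): V_u = e^(−0.025)·[0.5130·0.0000 + 0.4870·6.0000] = 2.8497
Node d (S = 24.56): V_d = e^(−0.025)·[0.5130·6.0000 + 0.4870·15.8904] = 10.5492
Node 0 (S = 30): V_0 = e^(−0.025)·[0.5130·2.8497 + 0.4870·10.5492] = 6.4362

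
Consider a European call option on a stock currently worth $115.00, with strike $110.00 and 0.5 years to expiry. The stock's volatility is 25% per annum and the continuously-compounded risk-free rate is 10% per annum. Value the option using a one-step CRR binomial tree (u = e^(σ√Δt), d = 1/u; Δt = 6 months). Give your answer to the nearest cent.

$15.55

CRR parameters: u = e^(σ√Δt) = e^(0.25·√0.5) = 1.1934, d = 1/u = 0.8380
Per-period rate: rΔt = 0.1·0.5 = 0.05, so R = e^0.05 = 1.0513
Risk-neutral probability p = (e^0.05 − 0.8380)/(1.1934 − 0.8380) = 0.2133/0.3554 = 0.6002
Terminal stock prices: S_u = 137.2, S_d = 96.37
Terminal payoffs (S − K): max(27.24, 0) = 27.24, max(-13.63, 0) = 0
Node 0 (S = 115): V_0 = e^(−0.05)·[0.6002·27.2369 + 0.3998·0.0000] = 15.5499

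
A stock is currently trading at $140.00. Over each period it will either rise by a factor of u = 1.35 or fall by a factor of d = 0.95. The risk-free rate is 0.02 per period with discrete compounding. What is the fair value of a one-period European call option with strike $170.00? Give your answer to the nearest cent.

Risk-neutral probability p = (1 + 0.02 − 0.95)/(1.35 − 0.95) = 0.0700/0.4000 = 0.1750
Terminal stock prices: S_u = 189, S_d = 133
Terminal payoffs (S − K): max(19, 0) = 19, max(-37, 0) = 0
Node 0 (S = 140): V_0 = 1/1.02·[0.1750·19.0000 + 0.8250·0.0000] = 3.2598

$3.26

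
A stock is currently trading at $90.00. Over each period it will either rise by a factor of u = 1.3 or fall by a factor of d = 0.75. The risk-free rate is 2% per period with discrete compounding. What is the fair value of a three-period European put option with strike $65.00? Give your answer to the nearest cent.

Risk-neutral probability p = (1 + 0.02 − 0.75)/(1.3 − 0.75) = 0.2700/0.5500 = 0.4909
Terminal stock prices: S_uuu = 197.7, S_uud = 114.1, S_udd = 65.81, S_ddd = 37.97
Terminal payoffs (K − S): max(-132.7, 0) = 0, max(-49.08, 0) = 0, max(-0.8125, 0) = 0, max(27.03, 0) = 27.03
Node uu (S = 152.1): V_uu = 1/1.02·[0.4909·0.0000 + 0.5091·0.0000] = 0.0000
Node ud (S = 87.75): V_ud = 1/1.02·[0.4909·0.0000 + 0.5091·0.0000] = 0.0000
Node dd (S = 50.62): V_dd = 1/1.02·[0.4909·0.0000 + 0.5091·27.0312] = 13.4915
Node u (S = 117): V_u = 1/1.02·[0.4909·0.0000 + 0.5091·0.0000] = 0.0000
Node d (S = 67.5): V_d = 1/1.02·[0.4909·0.0000 + 0.5091·13.4915] = 6.7337
Node 0 (S = 90): V_0 = 1/1.02·[0.4909·0.0000 + 0.5091·6.7337] = 3.3609

$3.36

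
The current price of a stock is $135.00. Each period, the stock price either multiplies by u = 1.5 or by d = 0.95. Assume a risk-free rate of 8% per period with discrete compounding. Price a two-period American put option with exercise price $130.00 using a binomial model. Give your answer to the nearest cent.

$4.08

Risk-neutral probability p = (1 + 0.08 − 0.95)/(1.5 − 0.95) = 0.1300/0.5500 = 0.2364
Terminal stock prices: S_uu = 303.8, S_ud = 192.4, S_dd = 121.8
Terminal payoffs (K − S): max(-173.8, 0) = 0, max(-62.38, 0) = 0, max(8.163, 0) = 8.163
Node u (S = 202.5): continuation = 1/1.08·[0.2364·0.0000 + 0.7636·0.0000] = 0.0000; exercise value = 0.0000 ≤ continuation, so V_u = 0.0000
Node d (S = 128.2): continuation = 1/1.08·[0.2364·0.0000 + 0.7636·8.1625] = 5.7715; exercise value = 1.7500 ≤ continuation, so V_d = 5.7715
Node 0 (S = 135): continuation = 1/1.08·[0.2364·0.0000 + 0.7636·5.7715] = 4.0808; exercise value = 0.0000 ≤ continuation, so V_0 = 4.0808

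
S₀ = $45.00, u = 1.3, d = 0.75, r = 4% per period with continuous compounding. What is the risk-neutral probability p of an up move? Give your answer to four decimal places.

Risk-neutral probability p = (e^0.04 − 0.75)/(1.3 − 0.75) = 0.2908/0.5500 = 0.5287

p = 0.5287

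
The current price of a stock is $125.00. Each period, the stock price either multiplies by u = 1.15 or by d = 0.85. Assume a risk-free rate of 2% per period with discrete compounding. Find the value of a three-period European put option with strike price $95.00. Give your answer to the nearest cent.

Risk-neutral probability p = (1 + 0.02 − 0.85)/(1.15 − 0.85) = 0.1700/0.3000 = 0.5667
Terminal stock prices: S_uuu = 190.1, S_uud = 140.5, S_udd = 103.9, S_ddd = 76.77
Terminal payoffs (K − S): max(-95.11, 0) = 0, max(-45.52, 0) = 0, max(-8.859, 0) = 0, max(18.23, 0) = 18.23
Node uu (S = 165.3): V_uu = 1/1.02·[0.5667·0.0000 + 0.4333·0.0000] = 0.0000
Node ud (S = 122.2): V_ud = 1/1.02·[0.5667·0.0000 + 0.4333·0.0000] = 0.0000
Node dd (S = 90.31): V_dd = 1/1.02·[0.5667·0.0000 + 0.4333·18.2344] = 7.7466
Node u (S = 143.8): V_u = 1/1.02·[0.5667·0.0000 + 0.4333·0.0000] = 0.0000
Node d (S = 106.2): V_d = 1/1.02·[0.5667·0.0000 + 0.4333·7.7466] = 3.2911
Node 0 (S = 125): V_0 = 1/1.02·[0.5667·0.0000 + 0.4333·3.2911] = 1.3982

$1.40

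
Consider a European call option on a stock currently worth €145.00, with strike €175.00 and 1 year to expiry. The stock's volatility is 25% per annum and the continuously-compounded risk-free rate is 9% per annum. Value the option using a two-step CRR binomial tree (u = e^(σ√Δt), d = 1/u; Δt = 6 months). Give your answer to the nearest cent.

CRR parameters: u = e^(σ√Δt) = e^(0.25·√0.5) = 1.1934, d = 1/u = 0.8380
Per-period rate: rΔt = 0.09·0.5 = 0.045, so R = e^0.045 = 1.0460
Risk-neutral probability p = (e^0.045 − 0.8380)/(1.1934 − 0.8380) = 0.2081/0.3554 = 0.5854
Terminal stock prices: S_uu = 206.5, S_ud = 145, S_dd = 101.8
Terminal payoffs (S − K): max(31.5, 0) = 31.5, max(-30, 0) = 0, max(-73.18, 0) = 0
Node u (S = 173): V_u = e^(−0.045)·[0.5854·31.4973 + 0.4146·0.0000] = 17.6281
Node d (S = 121.5): V_d = e^(−0.045)·[0.5854·0.0000 + 0.4146·0.0000] = 0.0000
Node 0 (S = 145): V_0 = e^(−0.045)·[0.5854·17.6281 + 0.4146·0.0000] = 9.8659

€9.87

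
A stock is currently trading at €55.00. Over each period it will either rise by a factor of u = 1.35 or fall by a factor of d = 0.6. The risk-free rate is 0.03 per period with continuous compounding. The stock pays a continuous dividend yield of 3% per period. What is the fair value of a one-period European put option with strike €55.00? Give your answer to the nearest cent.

Per-period risk-free factor R = e^0.03 = 1.0305; dividend-adjusted growth = e^(0.03−0.03) = 1.0000.
Risk-neutral probability p = (1.0000 − 0.6)/(1.35 − 0.6) = 0.4000/0.7500 = 0.5333
Terminal stock prices: S_u = 74.25, S_d = 33
Terminal payoffs (K − S): max(-19.25, 0) = 0, max(22, 0) = 22
Node 0 (S = 55): V_0 = e^(−0.03)·[0.5333·0.0000 + 0.4667·22.0000] = 9.9632

€9.96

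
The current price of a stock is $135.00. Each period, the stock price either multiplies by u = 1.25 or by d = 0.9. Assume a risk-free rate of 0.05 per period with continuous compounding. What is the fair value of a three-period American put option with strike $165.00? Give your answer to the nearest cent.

Risk-neutral probability p = (e^0.05 − 0.9)/(1.25 − 0.9) = 0.1513/0.3500 = 0.4322
Terminal stock prices: S_uuu = 263.7, S_uud = 189.8, S_udd = 136.7, S_ddd = 98.42
Terminal payoffs (K − S): max(-98.67, 0) = 0, max(-24.84, 0) = 0, max(28.31, 0) = 28.31, max(66.58, 0) = 66.58
Node uu (S = 210.9): continuation = e^(−0.05)·[0.4322·0.0000 + 0.5678·0.0000] = 0.0000; exercise value = 0.0000 ≤ continuation, so V_uu = 0.0000
Node ud (S = 151.9): continuation = e^(−0.05)·[0.4322·0.0000 + 0.5678·28.3125] = 15.2917; exercise value = 13.1250 ≤ continuation, so V_ud = 15.2917
Node dd (S = 109.4): continuation = e^(−0.05)·[0.4322·28.3125 + 0.5678·66.5850] = 47.6029; exercise value = 55.6500 > continuation, so V_dd = 55.6500 (exercise)
Node u (S = 168.8): continuation = e^(−0.05)·[0.4322·0.0000 + 0.5678·15.2917] = 8.2591; exercise value = 0.0000 ≤ continuation, so V_u = 8.2591
Node d (S = 121.5): continuation = e^(−0.05)·[0.4322·15.2917 + 0.5678·55.6500] = 36.3436; exercise value = 43.5000 > continuation, so V_d = 43.5000 (exercise)
Node 0 (S = 135): continuation = e^(−0.05)·[0.4322·8.2591 + 0.5678·43.5000] = 26.8901; exercise value = 30.0000 > continuation, so V_0 = 30.0000 (exercise)

$30.00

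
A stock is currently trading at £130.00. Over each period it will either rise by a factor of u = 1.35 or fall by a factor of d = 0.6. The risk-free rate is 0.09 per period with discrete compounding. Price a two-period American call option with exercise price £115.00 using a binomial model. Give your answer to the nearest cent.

£43.80

Risk-neutral probability p = (1 + 0.09 − 0.6)/(1.35 − 0.6) = 0.4900/0.7500 = 0.6533
Terminal stock prices: S_uu = 236.9, S_ud = 105.3, S_dd = 46.8
Terminal payoffs (S − K): max(121.9, 0) = 121.9, max(-9.7, 0) = 0, max(-68.2, 0) = 0
Node u (S = 175.5): continuation = 1/1.09·[0.6533·121.9250 + 0.3467·0.0000] = 73.0804; exercise value = 60.5000 ≤ continuation, so V_u = 73.0804
Node d (S = 78): continuation = 1/1.09·[0.6533·0.0000 + 0.3467·0.0000] = 0.0000; exercise value = 0.0000 ≤ continuation, so V_d = 0.0000
Node 0 (S = 130): continuation = 1/1.09·[0.6533·73.0804 + 0.3467·0.0000] = 43.8036; exercise value = 15.0000 ≤ continuation, so V_0 = 43.8036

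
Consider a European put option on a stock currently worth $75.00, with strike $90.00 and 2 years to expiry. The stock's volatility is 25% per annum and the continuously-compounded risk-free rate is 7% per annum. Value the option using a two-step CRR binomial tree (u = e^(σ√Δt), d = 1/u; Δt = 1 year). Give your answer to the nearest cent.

CRR parameters: u = e^(σ√Δt) = e^(0.25·√1) = 1.2840, d = 1/u = 0.7788
Per-period rate: rΔt = 0.07·1 = 0.07, so R = e^0.07 = 1.0725
Risk-neutral probability p = (e^0.07 − 0.7788)/(1.2840 − 0.7788) = 0.2937/0.5052 = 0.5813
Terminal stock prices: S_uu = 123.7, S_ud = 75, S_dd = 45.49
Terminal payoffs (K − S): max(-33.65, 0) = 0, max(15, 0) = 15, max(44.51, 0) = 44.51
Node u (S = 96.3): V_u = e^(−0.07)·[0.5813·0.0000 + 0.4187·15.0000] = 5.8553
Node d (S = 58.41): V_d = e^(−0.07)·[0.5813·15.0000 + 0.4187·44.5102] = 25.5054
Node 0 (S = 75): V_0 = e^(−0.07)·[0.5813·5.8553 + 0.4187·25.5054] = 13.1300

$13.13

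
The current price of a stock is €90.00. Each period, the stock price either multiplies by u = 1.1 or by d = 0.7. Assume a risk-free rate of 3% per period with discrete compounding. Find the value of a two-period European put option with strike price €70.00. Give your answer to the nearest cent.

€0.94

Risk-neutral probability p = (1 + 0.03 − 0.7)/(1.1 − 0.7) = 0.3300/0.4000 = 0.8250
Terminal stock prices: S_uu = 108.9, S_ud = 69.3, S_dd = 44.1
Terminal payoffs (K − S): max(-38.9, 0) = 0, max(0.7, 0) = 0.7, max(25.9, 0) = 25.9
Node u (S = 99): V_u = 1/1.03·[0.8250·0.0000 + 0.1750·0.7000] = 0.1189
Node d (S = 63): V_d = 1/1.03·[0.8250·0.7000 + 0.1750·25.9000] = 4.9612
Node 0 (S = 90): V_0 = 1/1.03·[0.8250·0.1189 + 0.1750·4.9612] = 0.9382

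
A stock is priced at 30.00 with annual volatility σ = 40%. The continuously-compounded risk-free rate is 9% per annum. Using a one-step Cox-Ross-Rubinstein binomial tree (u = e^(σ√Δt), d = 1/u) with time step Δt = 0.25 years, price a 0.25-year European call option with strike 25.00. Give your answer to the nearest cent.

5.77

CRR parameters: u = e^(σ√Δt) = e^(0.4·√0.25) = 1.2214, d = 1/u = 0.8187
Per-period rate: rΔt = 0.09·0.25 = 0.0225, so R = e^0.0225 = 1.0228
Risk-neutral probability p = (e^0.0225 − 0.8187)/(1.2214 − 0.8187) = 0.2040/0.4027 = 0.5067
Terminal stock prices: S_u = 36.64, S_d = 24.56
Terminal payoffs (S − K): max(11.64, 0) = 11.64, max(-0.4381, 0) = 0
Node 0 (S = 30): V_0 = e^(−0.0225)·[0.5067·11.6421 + 0.4933·0.0000] = 5.7675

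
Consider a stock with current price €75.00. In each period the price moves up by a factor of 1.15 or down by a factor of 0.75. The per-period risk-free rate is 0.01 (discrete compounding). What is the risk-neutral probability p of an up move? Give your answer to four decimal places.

Risk-neutral probability p = (1 + 0.01 − 0.75)/(1.15 − 0.75) = 0.2600/0.4000 = 0.6500

p = 0.6500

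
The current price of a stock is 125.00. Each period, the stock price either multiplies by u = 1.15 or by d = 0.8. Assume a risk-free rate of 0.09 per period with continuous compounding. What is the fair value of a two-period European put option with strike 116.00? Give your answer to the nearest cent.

Risk-neutral probability p = (e^0.09 − 0.8)/(1.15 − 0.8) = 0.2942/0.3500 = 0.8405
Terminal stock prices: S_uu = 165.3, S_ud = 115, S_dd = 80
Terminal payoffs (K − S): max(-49.31, 0) = 0, max(1, 0) = 1, max(36, 0) = 36
Node u (S = 143.8): V_u = e^(−0.09)·[0.8405·0.0000 + 0.1595·1.0000] = 0.1458
Node d (S = 100): V_d = e^(−0.09)·[0.8405·1.0000 + 0.1595·36.0000] = 6.0160
Node 0 (S = 125): V_0 = e^(−0.09)·[0.8405·0.1458 + 0.1595·6.0160] = 0.9890

0.99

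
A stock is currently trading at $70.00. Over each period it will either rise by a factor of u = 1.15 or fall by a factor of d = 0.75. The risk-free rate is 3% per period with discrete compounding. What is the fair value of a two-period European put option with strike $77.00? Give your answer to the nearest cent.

Risk-neutral probability p = (1 + 0.03 − 0.75)/(1.15 − 0.75) = 0.2800/0.4000 = 0.7000
Terminal stock prices: S_uu = 92.57, S_ud = 60.38, S_dd = 39.38
Terminal payoffs (K − S): max(-15.57, 0) = 0, max(16.62, 0) = 16.62, max(37.62, 0) = 37.62
Node u (S = 80.5): V_u = 1/1.03·[0.7000·0.0000 + 0.3000·16.6250] = 4.8422
Node d (S = 52.5): V_d = 1/1.03·[0.7000·16.6250 + 0.3000·37.6250] = 22.2573
Node 0 (S = 70): V_0 = 1/1.03·[0.7000·4.8422 + 0.3000·22.2573] = 9.7735

$9.77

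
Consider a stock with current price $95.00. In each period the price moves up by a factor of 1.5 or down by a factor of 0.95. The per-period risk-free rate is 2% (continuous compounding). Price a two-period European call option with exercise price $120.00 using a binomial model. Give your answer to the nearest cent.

Risk-neutral probability p = (e^0.02 − 0.95)/(1.5 − 0.95) = 0.0702/0.5500 = 0.1276
Terminal stock prices: S_uu = 213.8, S_ud = 135.4, S_dd = 85.74
Terminal payoffs (S − K): max(93.75, 0) = 93.75, max(15.38, 0) = 15.38, max(-34.26, 0) = 0
Node u (S = 142.5): V_u = e^(−0.02)·[0.1276·93.7500 + 0.8724·15.3750] = 24.8762
Node d (S = 90.25): V_d = e^(−0.02)·[0.1276·15.3750 + 0.8724·0.0000] = 1.9236
Node 0 (S = 95): V_0 = e^(−0.02)·[0.1276·24.8762 + 0.8724·1.9236] = 4.7571

$4.76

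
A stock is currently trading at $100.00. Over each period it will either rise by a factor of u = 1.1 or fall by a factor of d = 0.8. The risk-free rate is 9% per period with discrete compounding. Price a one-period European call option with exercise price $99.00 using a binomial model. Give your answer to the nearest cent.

Risk-neutral probability p = (1 + 0.09 − 0.8)/(1.1 − 0.8) = 0.2900/0.3000 = 0.9667
Terminal stock prices: S_u = 110, S_d = 80
Terminal payoffs (S − K): max(11, 0) = 11, max(-19, 0) = 0
Node 0 (S = 100): V_0 = 1/1.09·[0.9667·11.0000 + 0.0333·0.0000] = 9.7554

$9.76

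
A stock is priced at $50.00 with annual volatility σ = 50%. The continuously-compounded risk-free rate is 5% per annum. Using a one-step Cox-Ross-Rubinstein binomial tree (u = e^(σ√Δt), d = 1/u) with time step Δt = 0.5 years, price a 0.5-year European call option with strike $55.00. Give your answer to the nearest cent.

CRR parameters: u = e^(σ√Δt) = e^(0.5·√0.5) = 1.4241, d = 1/u = 0.7022
Per-period rate: rΔt = 0.05·0.5 = 0.025, so R = e^0.025 = 1.0253
Risk-neutral probability p = (e^0.025 − 0.7022)/(1.4241 − 0.7022) = 0.3231/0.7219 = 0.4476
Terminal stock prices: S_u = 71.21, S_d = 35.11
Terminal payoffs (S − K): max(16.21, 0) = 16.21, max(-19.89, 0) = 0
Node 0 (S = 50): V_0 = e^(−0.025)·[0.4476·16.2060 + 0.5524·0.0000] = 7.0745

$7.07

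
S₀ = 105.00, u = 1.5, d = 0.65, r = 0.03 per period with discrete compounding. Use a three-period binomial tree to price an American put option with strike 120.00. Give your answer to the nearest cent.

Risk-neutral probability p = (1 + 0.03 − 0.65)/(1.5 − 0.65) = 0.3800/0.8500 = 0.4471
Terminal stock prices: S_uuu = 354.4, S_uud = 153.6, S_udd = 66.54, S_ddd = 28.84
Terminal payoffs (K − S): max(-234.4, 0) = 0, max(-33.56, 0) = 0, max(53.46, 0) = 53.46, max(91.16, 0) = 91.16
Node uu (S = 236.2): continuation = 1/1.03·[0.4471·0.0000 + 0.5529·0.0000] = 0.0000; exercise value = 0.0000 ≤ continuation, so V_uu = 0.0000
Node ud (S = 102.4): continuation = 1/1.03·[0.4471·0.0000 + 0.5529·53.4562] = 28.6972; exercise value = 17.6250 ≤ continuation, so V_ud = 28.6972
Node dd (S = 44.36): continuation = 1/1.03·[0.4471·53.4562 + 0.5529·91.1644] = 72.1424; exercise value = 75.6375 > continuation, so V_dd = 75.6375 (exercise)
Node u (S = 157.5): continuation = 1/1.03·[0.4471·0.0000 + 0.5529·28.6972] = 15.4057; exercise value = 0.0000 ≤ continuation, so V_u = 15.4057
Node d (S = 68.25): continuation = 1/1.03·[0.4471·28.6972 + 0.5529·75.6375] = 53.0606; exercise value = 51.7500 ≤ continuation, so V_d = 53.0606
Node 0 (S = 105): continuation = 1/1.03·[0.4471·15.4057 + 0.5529·53.0606] = 35.1715; exercise value = 15.0000 ≤ continuation, so V_0 = 35.1715

35.17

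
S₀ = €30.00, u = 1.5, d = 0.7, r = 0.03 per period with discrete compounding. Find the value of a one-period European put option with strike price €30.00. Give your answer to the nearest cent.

Risk-neutral probability p = (1 + 0.03 − 0.7)/(1.5 − 0.7) = 0.3300/0.8000 = 0.4125
Terminal stock prices: S_u = 45, S_d = 21
Terminal payoffs (K − S): max(-15, 0) = 0, max(9, 0) = 9
Node 0 (S = 30): V_0 = 1/1.03·[0.4125·0.0000 + 0.5875·9.0000] = 5.1335

€5.13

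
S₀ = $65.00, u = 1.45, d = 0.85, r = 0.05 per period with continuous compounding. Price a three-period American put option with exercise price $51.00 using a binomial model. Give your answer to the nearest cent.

$2.80

Risk-neutral probability p = (e^0.05 − 0.85)/(1.45 − 0.85) = 0.2013/0.6000 = 0.3355
Terminal stock prices: S_uuu = 198.2, S_uud = 116.2, S_udd = 68.1, S_ddd = 39.92
Terminal payoffs (K − S): max(-147.2, 0) = 0, max(-65.16, 0) = 0, max(-17.1, 0) = 0, max(11.08, 0) = 11.08
Node uu (S = 136.7): continuation = e^(−0.05)·[0.3355·0.0000 + 0.6645·0.0000] = 0.0000; exercise value = 0.0000 ≤ continuation, so V_uu = 0.0000
Node ud (S = 80.11): continuation = e^(−0.05)·[0.3355·0.0000 + 0.6645·0.0000] = 0.0000; exercise value = 0.0000 ≤ continuation, so V_ud = 0.0000
Node dd (S = 46.96): continuation = e^(−0.05)·[0.3355·0.0000 + 0.6645·11.0819] = 7.0053; exercise value = 4.0375 ≤ continuation, so V_dd = 7.0053
Node u (S = 94.25): continuation = e^(−0.05)·[0.3355·0.0000 + 0.6645·0.0000] = 0.0000; exercise value = 0.0000 ≤ continuation, so V_u = 0.0000
Node d (S = 55.25): continuation = e^(−0.05)·[0.3355·0.0000 + 0.6645·7.0053] = 4.4283; exercise value = 0.0000 ≤ continuation, so V_d = 4.4283
Node 0 (S = 65): continuation = e^(−0.05)·[0.3355·0.0000 + 0.6645·4.4283] = 2.7993; exercise value = 0.0000 ≤ continuation, so V_0 = 2.7993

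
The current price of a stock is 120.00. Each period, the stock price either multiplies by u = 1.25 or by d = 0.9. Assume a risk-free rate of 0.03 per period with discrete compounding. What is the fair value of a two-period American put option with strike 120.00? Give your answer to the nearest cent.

Risk-neutral probability p = (1 + 0.03 − 0.9)/(1.25 − 0.9) = 0.1300/0.3500 = 0.3714
Terminal stock prices: S_uu = 187.5, S_ud = 135, S_dd = 97.2
Terminal payoffs (K − S): max(-67.5, 0) = 0, max(-15, 0) = 0, max(22.8, 0) = 22.8
Node u (S = 150): continuation = 1/1.03·[0.3714·0.0000 + 0.6286·0.0000] = 0.0000; exercise value = 0.0000 ≤ continuation, so V_u = 0.0000
Node d (S = 108): continuation = 1/1.03·[0.3714·0.0000 + 0.6286·22.8000] = 13.9140; exercise value = 12.0000 ≤ continuation, so V_d = 13.9140
Node 0 (S = 120): continuation = 1/1.03·[0.3714·0.0000 + 0.6286·13.9140] = 8.4912; exercise value = 0.0000 ≤ continuation, so V_0 = 8.4912

8.49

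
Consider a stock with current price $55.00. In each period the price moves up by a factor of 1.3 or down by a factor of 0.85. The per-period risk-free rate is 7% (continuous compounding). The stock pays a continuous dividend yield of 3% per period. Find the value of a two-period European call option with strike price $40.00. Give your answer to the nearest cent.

$17.10

Per-period risk-free factor R = e^0.07 = 1.0725; dividend-adjusted growth = e^(0.07−0.03) = 1.0408.
Risk-neutral probability p = (1.0408 − 0.85)/(1.3 − 0.85) = 0.1908/0.4500 = 0.4240
Terminal stock prices: S_uu = 92.95, S_ud = 60.77, S_dd = 39.74
Terminal payoffs (S − K): max(52.95, 0) = 52.95, max(20.77, 0) = 20.77, max(-0.2625, 0) = 0
Node u (S = 71.5): V_u = e^(−0.07)·[0.4240·52.9500 + 0.5760·20.7750] = 32.0911
Node d (S = 46.75): V_d = e^(−0.07)·[0.4240·20.7750 + 0.5760·0.0000] = 8.2135
Node 0 (S = 55): V_0 = e^(−0.07)·[0.4240·32.0911 + 0.5760·8.2135] = 17.0984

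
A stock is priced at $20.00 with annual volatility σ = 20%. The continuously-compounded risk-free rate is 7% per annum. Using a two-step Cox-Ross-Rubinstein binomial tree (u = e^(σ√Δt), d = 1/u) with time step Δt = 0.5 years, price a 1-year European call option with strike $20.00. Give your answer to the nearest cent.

$2.12

CRR parameters: u = e^(σ√Δt) = e^(0.2·√0.5) = 1.1519, d = 1/u = 0.8681
Per-period rate: rΔt = 0.07·0.5 = 0.035, so R = e^0.035 = 1.0356
Risk-neutral probability p = (e^0.035 − 0.8681)/(1.1519 − 0.8681) = 0.1675/0.2838 = 0.5902
Terminal stock prices: S_uu = 26.54, S_ud = 20, S_dd = 15.07
Terminal payoffs (S − K): max(6.538, 0) = 6.538, max(0, 0) = 0, max(-4.927, 0) = 0
Node u (S = 23.04): V_u = e^(−0.035)·[0.5902·6.5379 + 0.4098·0.0000] = 3.7261
Node d (S = 17.36): V_d = e^(−0.035)·[0.5902·0.0000 + 0.4098·0.0000] = 0.0000
Node 0 (S = 20): V_0 = e^(−0.035)·[0.5902·3.7261 + 0.4098·0.0000] = 2.1236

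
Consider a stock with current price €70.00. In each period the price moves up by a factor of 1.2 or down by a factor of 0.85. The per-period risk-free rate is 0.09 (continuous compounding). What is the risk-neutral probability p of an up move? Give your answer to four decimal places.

p = 0.6976

Risk-neutral probability p = (e^0.09 − 0.85)/(1.2 − 0.85) = 0.2442/0.3500 = 0.6976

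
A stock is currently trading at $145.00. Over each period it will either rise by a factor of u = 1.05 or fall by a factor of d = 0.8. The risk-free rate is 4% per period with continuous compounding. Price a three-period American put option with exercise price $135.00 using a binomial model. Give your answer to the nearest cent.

$1.32

Risk-neutral probability p = (e^0.04 − 0.8)/(1.05 − 0.8) = 0.2408/0.2500 = 0.9632
Terminal stock prices: S_uuu = 167.9, S_uud = 127.9, S_udd = 97.44, S_ddd = 74.24
Terminal payoffs (K − S): max(-32.86, 0) = 0, max(7.11, 0) = 7.11, max(37.56, 0) = 37.56, max(60.76, 0) = 60.76
Node uu (S = 159.9): continuation = e^(−0.04)·[0.9632·0.0000 + 0.0368·7.1100] = 0.2511; exercise value = 0.0000 ≤ continuation, so V_uu = 0.2511
Node ud (S = 121.8): continuation = e^(−0.04)·[0.9632·7.1100 + 0.0368·37.5600] = 7.9066; exercise value = 13.2000 > continuation, so V_ud = 13.2000 (exercise)
Node dd (S = 92.8): continuation = e^(−0.04)·[0.9632·37.5600 + 0.0368·60.7600] = 36.9066; exercise value = 42.2000 > continuation, so V_dd = 42.2000 (exercise)
Node u (S = 152.2): continuation = e^(−0.04)·[0.9632·0.2511 + 0.0368·13.2000] = 0.6985; exercise value = 0.0000 ≤ continuation, so V_u = 0.6985
Node d (S = 116): continuation = e^(−0.04)·[0.9632·13.2000 + 0.0368·42.2000] = 13.7066; exercise value = 19.0000 > continuation, so V_d = 19.0000 (exercise)
Node 0 (S = 145): continuation = e^(−0.04)·[0.9632·0.6985 + 0.0368·19.0000] = 1.3175; exercise value = 0.0000 ≤ continuation, so V_0 = 1.3175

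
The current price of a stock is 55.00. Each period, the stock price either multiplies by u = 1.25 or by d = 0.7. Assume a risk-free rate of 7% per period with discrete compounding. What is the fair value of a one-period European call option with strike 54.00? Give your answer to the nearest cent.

Risk-neutral probability p = (1 + 0.07 − 0.7)/(1.25 − 0.7) = 0.3700/0.5500 = 0.6727
Terminal stock prices: S_u = 68.75, S_d = 38.5
Terminal payoffs (S − K): max(14.75, 0) = 14.75, max(-15.5, 0) = 0
Node 0 (S = 55): V_0 = 1/1.07·[0.6727·14.7500 + 0.3273·0.0000] = 9.2736

9.27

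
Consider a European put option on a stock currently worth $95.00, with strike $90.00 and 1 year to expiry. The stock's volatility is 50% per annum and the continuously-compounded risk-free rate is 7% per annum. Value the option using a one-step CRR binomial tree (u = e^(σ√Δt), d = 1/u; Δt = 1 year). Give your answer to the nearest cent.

CRR parameters: u = e^(σ√Δt) = e^(0.5·√1) = 1.6487, d = 1/u = 0.6065
Per-period rate: rΔt = 0.07·1 = 0.07, so R = e^0.07 = 1.0725
Risk-neutral probability p = (e^0.07 − 0.6065)/(1.6487 − 0.6065) = 0.4660/1.0422 = 0.4471
Terminal stock prices: S_u = 156.6, S_d = 57.62
Terminal payoffs (K − S): max(-66.63, 0) = 0, max(32.38, 0) = 32.38
Node 0 (S = 95): V_0 = e^(−0.07)·[0.4471·0.0000 + 0.5529·32.3796] = 16.6919

$16.69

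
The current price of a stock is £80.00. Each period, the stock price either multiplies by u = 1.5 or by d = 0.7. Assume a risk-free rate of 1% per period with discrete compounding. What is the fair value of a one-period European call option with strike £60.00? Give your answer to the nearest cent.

£23.02

Risk-neutral probability p = (1 + 0.01 − 0.7)/(1.5 − 0.7) = 0.3100/0.8000 = 0.3875
Terminal stock prices: S_u = 120, S_d = 56
Terminal payoffs (S − K): max(60, 0) = 60, max(-4, 0) = 0
Node 0 (S = 80): V_0 = 1/1.01·[0.3875·60.0000 + 0.6125·0.0000] = 23.0198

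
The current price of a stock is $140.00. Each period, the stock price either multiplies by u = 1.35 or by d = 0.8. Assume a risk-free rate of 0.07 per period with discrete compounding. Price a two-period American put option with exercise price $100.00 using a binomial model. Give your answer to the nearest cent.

Risk-neutral probability p = (1 + 0.07 − 0.8)/(1.35 − 0.8) = 0.2700/0.5500 = 0.4909
Terminal stock prices: S_uu = 255.2, S_ud = 151.2, S_dd = 89.6
Terminal payoffs (K − S): max(-155.2, 0) = 0, max(-51.2, 0) = 0, max(10.4, 0) = 10.4
Node u (S = 189): continuation = 1/1.07·[0.4909·0.0000 + 0.5091·0.0000] = 0.0000; exercise value = 0.0000 ≤ continuation, so V_u = 0.0000
Node d (S = 112): continuation = 1/1.07·[0.4909·0.0000 + 0.5091·10.4000] = 4.9482; exercise value = 0.0000 ≤ continuation, so V_d = 4.9482
Node 0 (S = 140): continuation = 1/1.07·[0.4909·0.0000 + 0.5091·4.9482] = 2.3543; exercise value = 0.0000 ≤ continuation, so V_0 = 2.3543

$2.35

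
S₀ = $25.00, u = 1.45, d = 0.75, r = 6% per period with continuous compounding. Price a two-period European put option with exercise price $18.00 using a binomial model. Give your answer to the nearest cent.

$1.07

Risk-neutral probability p = (e^0.06 − 0.75)/(1.45 − 0.75) = 0.3118/0.7000 = 0.4455
Terminal stock prices: S_uu = 52.56, S_ud = 27.19, S_dd = 14.06
Terminal payoffs (K − S): max(-34.56, 0) = 0, max(-9.188, 0) = 0, max(3.938, 0) = 3.938
Node u (S = 36.25): V_u = e^(−0.06)·[0.4455·0.0000 + 0.5545·0.0000] = 0.0000
Node d (S = 18.75): V_d = e^(−0.06)·[0.4455·0.0000 + 0.5545·3.9375] = 2.0563
Node 0 (S = 25): V_0 = e^(−0.06)·[0.4455·0.0000 + 0.5545·2.0563] = 1.0738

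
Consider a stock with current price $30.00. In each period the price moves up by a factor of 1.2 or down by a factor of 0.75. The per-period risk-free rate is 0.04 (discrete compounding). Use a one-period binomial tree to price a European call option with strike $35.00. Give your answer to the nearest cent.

Risk-neutral probability p = (1 + 0.04 − 0.75)/(1.2 − 0.75) = 0.2900/0.4500 = 0.6444
Terminal stock prices: S_u = 36, S_d = 22.5
Terminal payoffs (S − K): max(1, 0) = 1, max(-12.5, 0) = 0
Node 0 (S = 30): V_0 = 1/1.04·[0.6444·1.0000 + 0.3556·0.0000] = 0.6197

$0.62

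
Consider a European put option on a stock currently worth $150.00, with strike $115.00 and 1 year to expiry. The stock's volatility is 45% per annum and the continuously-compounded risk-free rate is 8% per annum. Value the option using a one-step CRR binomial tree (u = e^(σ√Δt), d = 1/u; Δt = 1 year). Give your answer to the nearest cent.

CRR parameters: u = e^(σ√Δt) = e^(0.45·√1) = 1.5683, d = 1/u = 0.6376
Per-period rate: rΔt = 0.08·1 = 0.08, so R = e^0.08 = 1.0833
Risk-neutral probability p = (e^0.08 − 0.6376)/(1.5683 − 0.6376) = 0.4457/0.9307 = 0.4789
Terminal stock prices: S_u = 235.2, S_d = 95.64
Terminal payoffs (K − S): max(-120.2, 0) = 0, max(19.36, 0) = 19.36
Node 0 (S = 150): V_0 = e^(−0.08)·[0.4789·0.0000 + 0.5211·19.3558] = 9.3117

$9.31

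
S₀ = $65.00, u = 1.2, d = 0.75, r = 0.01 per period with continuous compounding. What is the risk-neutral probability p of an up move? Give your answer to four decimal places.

p = 0.5779

Risk-neutral probability p = (e^0.01 − 0.75)/(1.2 − 0.75) = 0.2601/0.4500 = 0.5779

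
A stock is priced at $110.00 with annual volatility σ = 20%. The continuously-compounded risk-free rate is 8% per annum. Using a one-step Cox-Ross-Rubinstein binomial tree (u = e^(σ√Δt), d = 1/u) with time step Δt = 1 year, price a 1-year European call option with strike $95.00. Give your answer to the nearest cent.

CRR parameters: u = e^(σ√Δt) = e^(0.2·√1) = 1.2214, d = 1/u = 0.8187
Per-period rate: rΔt = 0.08·1 = 0.08, so R = e^0.08 = 1.0833
Risk-neutral probability p = (e^0.08 − 0.8187)/(1.2214 − 0.8187) = 0.2646/0.4027 = 0.6570
Terminal stock prices: S_u = 134.4, S_d = 90.06
Terminal payoffs (S − K): max(39.35, 0) = 39.35, max(-4.94, 0) = 0
Node 0 (S = 110): V_0 = e^(−0.08)·[0.6570·39.3543 + 0.3430·0.0000] = 23.8680

$23.87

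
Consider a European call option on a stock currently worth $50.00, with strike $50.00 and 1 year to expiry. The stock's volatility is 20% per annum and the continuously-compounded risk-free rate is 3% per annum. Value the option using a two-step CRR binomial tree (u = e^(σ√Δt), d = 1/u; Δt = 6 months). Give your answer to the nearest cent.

$4.26

CRR parameters: u = e^(σ√Δt) = e^(0.2·√0.5) = 1.1519, d = 1/u = 0.8681
Per-period rate: rΔt = 0.03·0.5 = 0.015, so R = e^0.015 = 1.0151
Risk-neutral probability p = (e^0.015 − 0.8681)/(1.1519 − 0.8681) = 0.1470/0.2838 = 0.5180
Terminal stock prices: S_uu = 66.34, S_ud = 50, S_dd = 37.68
Terminal payoffs (S − K): max(16.34, 0) = 16.34, max(0, 0) = 0, max(-12.32, 0) = 0
Node u (S = 57.6): V_u = e^(−0.015)·[0.5180·16.3448 + 0.4820·0.0000] = 8.3399
Node d (S = 43.41): V_d = e^(−0.015)·[0.5180·0.0000 + 0.4820·0.0000] = 0.0000
Node 0 (S = 50): V_0 = e^(−0.015)·[0.5180·8.3399 + 0.4820·0.0000] = 4.2554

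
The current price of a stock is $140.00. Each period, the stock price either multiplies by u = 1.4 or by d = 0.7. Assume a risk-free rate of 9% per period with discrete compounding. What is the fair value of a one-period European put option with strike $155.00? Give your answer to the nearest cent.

Risk-neutral probability p = (1 + 0.09 − 0.7)/(1.4 − 0.7) = 0.3900/0.7000 = 0.5571
Terminal stock prices: S_u = 196, S_d = 98
Terminal payoffs (K − S): max(-41, 0) = 0, max(57, 0) = 57
Node 0 (S = 140): V_0 = 1/1.09·[0.5571·0.0000 + 0.4429·57.0000] = 23.1586

$23.16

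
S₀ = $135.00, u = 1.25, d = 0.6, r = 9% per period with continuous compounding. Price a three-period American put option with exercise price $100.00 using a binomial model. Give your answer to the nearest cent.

Risk-neutral probability p = (e^0.09 − 0.6)/(1.25 − 0.6) = 0.4942/0.6500 = 0.7603
Terminal stock prices: S_uuu = 263.7, S_uud = 126.6, S_udd = 60.75, S_ddd = 29.16
Terminal payoffs (K − S): max(-163.7, 0) = 0, max(-26.56, 0) = 0, max(39.25, 0) = 39.25, max(70.84, 0) = 70.84
Node uu (S = 210.9): continuation = e^(−0.09)·[0.7603·0.0000 + 0.2397·0.0000] = 0.0000; exercise value = 0.0000 ≤ continuation, so V_uu = 0.0000
Node ud (S = 101.2): continuation = e^(−0.09)·[0.7603·0.0000 + 0.2397·39.2500] = 8.5996; exercise value = 0.0000 ≤ continuation, so V_ud = 8.5996
Node dd (S = 48.6): continuation = e^(−0.09)·[0.7603·39.2500 + 0.2397·70.8400] = 42.7931; exercise value = 51.4000 > continuation, so V_dd = 51.4000 (exercise)
Node u (S = 168.8): continuation = e^(−0.09)·[0.7603·0.0000 + 0.2397·8.5996] = 1.8842; exercise value = 0.0000 ≤ continuation, so V_u = 1.8842
Node d (S = 81): continuation = e^(−0.09)·[0.7603·8.5996 + 0.2397·51.4000] = 17.2370; exercise value = 19.0000 > continuation, so V_d = 19.0000 (exercise)
Node 0 (S = 135): continuation = e^(−0.09)·[0.7603·1.8842 + 0.2397·19.0000] = 5.4720; exercise value = 0.0000 ≤ continuation, so V_0 = 5.4720

$5.47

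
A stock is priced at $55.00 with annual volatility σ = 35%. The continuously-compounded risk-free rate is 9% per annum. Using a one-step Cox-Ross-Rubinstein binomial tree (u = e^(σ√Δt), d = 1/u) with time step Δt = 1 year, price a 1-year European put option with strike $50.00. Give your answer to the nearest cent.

$4.67

CRR parameters: u = e^(σ√Δt) = e^(0.35·√1) = 1.4191, d = 1/u = 0.7047
Per-period rate: rΔt = 0.09·1 = 0.09, so R = e^0.09 = 1.0942
Risk-neutral probability p = (e^0.09 − 0.7047)/(1.4191 − 0.7047) = 0.3895/0.7144 = 0.5452
Terminal stock prices: S_u = 78.05, S_d = 38.76
Terminal payoffs (K − S): max(-28.05, 0) = 0, max(11.24, 0) = 11.24
Node 0 (S = 55): V_0 = e^(−0.09)·[0.5452·0.0000 + 0.4548·11.2422] = 4.6728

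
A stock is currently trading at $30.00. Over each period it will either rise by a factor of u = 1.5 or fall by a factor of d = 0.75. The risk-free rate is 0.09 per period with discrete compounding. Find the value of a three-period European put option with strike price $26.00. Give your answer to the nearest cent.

$1.90

Risk-neutral probability p = (1 + 0.09 − 0.75)/(1.5 − 0.75) = 0.3400/0.7500 = 0.4533
Terminal stock prices: S_uuu = 101.2, S_uud = 50.62, S_udd = 25.31, S_ddd = 12.66
Terminal payoffs (K − S): max(-75.25, 0) = 0, max(-24.62, 0) = 0, max(0.6875, 0) = 0.6875, max(13.34, 0) = 13.34
Node uu (S = 67.5): V_uu = 1/1.09·[0.4533·0.0000 + 0.5467·0.0000] = 0.0000
Node ud (S = 33.75): V_ud = 1/1.09·[0.4533·0.0000 + 0.5467·0.6875] = 0.3448
Node dd (S = 16.88): V_dd = 1/1.09·[0.4533·0.6875 + 0.5467·13.3438] = 6.9782
Node u (S = 45): V_u = 1/1.09·[0.4533·0.0000 + 0.5467·0.3448] = 0.1729
Node d (S = 22.5): V_d = 1/1.09·[0.4533·0.3448 + 0.5467·6.9782] = 3.6432
Node 0 (S = 30): V_0 = 1/1.09·[0.4533·0.1729 + 0.5467·3.6432] = 1.8991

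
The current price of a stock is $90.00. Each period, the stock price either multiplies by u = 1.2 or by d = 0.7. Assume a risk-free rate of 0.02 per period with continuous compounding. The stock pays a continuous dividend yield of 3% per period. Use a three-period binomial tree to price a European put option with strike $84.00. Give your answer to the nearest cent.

Per-period risk-free factor R = e^0.02 = 1.0202; dividend-adjusted growth = e^(0.02−0.03) = 0.9900.
Risk-neutral probability p = (0.9900 − 0.7)/(1.2 − 0.7) = 0.2900/0.5000 = 0.5801
Terminal stock prices: S_uuu = 155.5, S_uud = 90.72, S_udd = 52.92, S_ddd = 30.87
Terminal payoffs (K − S): max(-71.52, 0) = 0, max(-6.72, 0) = 0, max(31.08, 0) = 31.08, max(53.13, 0) = 53.13
Node uu (S = 129.6): V_uu = e^(−0.02)·[0.5801·0.0000 + 0.4199·0.0000] = 0.0000
Node ud (S = 75.6): V_ud = e^(−0.02)·[0.5801·0.0000 + 0.4199·31.0800] = 12.7921
Node dd (S = 44.1): V_dd = e^(−0.02)·[0.5801·31.0800 + 0.4199·53.1300] = 39.5400
Node u (S = 108): V_u = e^(−0.02)·[0.5801·0.0000 + 0.4199·12.7921] = 5.2650
Node d (S = 63): V_d = e^(−0.02)·[0.5801·12.7921 + 0.4199·39.5400] = 23.5479
Node 0 (S = 90): V_0 = e^(−0.02)·[0.5801·5.2650 + 0.4199·23.5479] = 12.6857

$12.69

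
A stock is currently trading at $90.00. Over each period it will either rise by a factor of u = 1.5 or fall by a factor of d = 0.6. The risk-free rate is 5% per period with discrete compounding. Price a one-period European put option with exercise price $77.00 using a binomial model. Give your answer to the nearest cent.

$10.95

Risk-neutral probability p = (1 + 0.05 − 0.6)/(1.5 − 0.6) = 0.4500/0.9000 = 0.5000
Terminal stock prices: S_u = 135, S_d = 54
Terminal payoffs (K − S): max(-58, 0) = 0, max(23, 0) = 23
Node 0 (S = 90): V_0 = 1/1.05·[0.5000·0.0000 + 0.5000·23.0000] = 10.9524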